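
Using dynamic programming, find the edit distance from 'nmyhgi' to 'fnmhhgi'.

Let D[i][j] be the edit distance between the first i characters of 'nmyhgi' and the first j characters of 'fnmhhgi', with D[i][0] = i, D[0][j] = j, and D[i][j] = D[i-1][j-1] if the characters match, else 1 + min(D[i-1][j], D[i][j-1], D[i-1][j-1]). Filling the table (rows: prefixes of 'nmyhgi', columns: prefixes of 'fnmhhgi'):
     ε  f  n  m  h  h  g  i
  ε  0  1  2  3  4  5  6  7
  n  1  1  1  2  3  4  5  6
  m  2  2  2  1  2  3  4  5
  y  3  3  3  2  2  3  4  5
  h  4  4  4  3  2  2  3  4
  g  5  5  5  4  3  3  2  3
  i  6  6  6  5  4  4  3  2
The bottom-right entry gives D[6][7] = 2, so no sequence of fewer than 2 edits works. Backtracking through the table gives one optimal edit sequence (2 edits):
  nmyhgi → fnmyhgi (ins f @1)
  fnmyhgi → fnmhhgi (sub y→h @4)
Edit distance = 2.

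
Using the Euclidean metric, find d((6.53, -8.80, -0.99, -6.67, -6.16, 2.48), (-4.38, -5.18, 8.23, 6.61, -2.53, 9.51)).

√(Σ(x_i - y_i)²) = √((6.53 - (-4.38))² + (-8.8 - (-5.18))² + (-0.99 - 8.23)² + (-6.67 - 6.61)² + (-6.16 - (-2.53))² + (2.48 - 9.51)²)
= √(10.91² + (-3.62)² + (-9.22)² + (-13.28)² + (-3.63)² + (-7.03)²) = √(119.0281 + 13.1044 + 85.0084 + 176.3584 + 13.1769 + 49.4209) = √456.0971 ≈ 21.3564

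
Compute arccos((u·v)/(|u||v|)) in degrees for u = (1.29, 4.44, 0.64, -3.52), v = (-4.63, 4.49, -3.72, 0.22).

With u = (1.29, 4.44, 0.64, -3.52), v = (-4.63, 4.49, -3.72, 0.22):
u·v = 1.29·(-4.63) + 4.44·4.49 + 0.64·(-3.72) + (-3.52)·0.22 = (-5.9727) + 19.9356 + (-2.3808) + (-0.7744) = 10.8077.
|u| = √(1.29² + 4.44² + 0.64² + (-3.52)²) = √(1.6641 + 19.7136 + 0.4096 + 12.3904) = √34.1777, |v| = √((-4.63)² + 4.49² + (-3.72)² + 0.22²) = √(21.4369 + 20.1601 + 13.8384 + 0.0484) = √55.4838.
cos θ = (u·v)/(|u||v|) = 10.8077/(√34.1777·√55.4838) ≈ 0.248187
θ = arccos(0.248187) ≈ 75.63°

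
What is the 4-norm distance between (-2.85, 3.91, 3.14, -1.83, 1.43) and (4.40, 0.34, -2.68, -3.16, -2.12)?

(Σ|x_i - y_i|^4)^(1/4) = (|-2.85 - 4.4|^4 + |3.91 - 0.34|^4 + |3.14 - (-2.68)|^4 + |-1.83 - (-3.16)|^4 + |1.43 - (-2.12)|^4)^(1/4)
= (7.25^4 + 3.57^4 + 5.82^4 + 1.33^4 + 3.55^4)^(1/4) ≈ (2762.8164 + 162.4325 + 1147.3395 + 3.129 + 158.823)^(1/4) = (4234.5404)^(1/4) ≈ 8.0668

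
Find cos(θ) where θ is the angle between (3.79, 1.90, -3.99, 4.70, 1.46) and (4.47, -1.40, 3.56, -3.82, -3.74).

With u = (3.79, 1.90, -3.99, 4.70, 1.46), v = (4.47, -1.40, 3.56, -3.82, -3.74):
u·v = 3.79·4.47 + 1.9·(-1.4) + (-3.99)·3.56 + 4.7·(-3.82) + 1.46·(-3.74) = 16.9413 + (-2.66) + (-14.2044) + (-17.954) + (-5.4604) = -23.3375.
|u| = √(3.79² + 1.9² + (-3.99)² + 4.7² + 1.46²) = √(14.3641 + 3.61 + 15.9201 + 22.09 + 2.1316) = √58.1158, |v| = √(4.47² + (-1.4)² + 3.56² + (-3.82)² + (-3.74)²) = √(19.9809 + 1.96 + 12.6736 + 14.5924 + 13.9876) = √63.1945.
cos θ = (u·v)/(|u||v|) = -23.3375/(√58.1158·√63.1945) ≈ -0.3851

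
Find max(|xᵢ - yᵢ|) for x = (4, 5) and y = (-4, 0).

max(|x_i - y_i|) = max(|4 - (-4)|, |5 - 0|) = max(8, 5) = 8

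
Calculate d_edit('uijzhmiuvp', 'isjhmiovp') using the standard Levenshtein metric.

Let D[i][j] be the edit distance between the first i characters of 'uijzhmiuvp' and the first j characters of 'isjhmiovp', with D[i][0] = i, D[0][j] = j, and D[i][j] = D[i-1][j-1] if the characters match, else 1 + min(D[i-1][j], D[i][j-1], D[i-1][j-1]). Filling the table (rows: prefixes of 'uijzhmiuvp', columns: prefixes of 'isjhmiovp'):
     ε  i  s  j  h  m  i  o  v  p
  ε  0  1  2  3  4  5  6  7  8  9
  u  1  1  2  3  4  5  6  7  8  9
  i  2  1  2  3  4  5  5  6  7  8
  j  3  2  2  2  3  4  5  6  7  8
  z  4  3  3  3  3  4  5  6  7  8
  h  5  4  4  4  3  4  5  6  7  8
  m  6  5  5  5  4  3  4  5  6  7
  i  7  6  6  6  5  4  3  4  5  6
  u  8  7  7  7  6  5  4  4  5  6
  v  9  8  8  8  7  6  5  5  4  5
  p 10  9  9  9  8  7  6  6  5  4
The bottom-right entry gives D[10][9] = 4, so no sequence of fewer than 4 edits works. Backtracking through the table gives one optimal edit sequence (4 edits):
  uijzhmiuvp → ijzhmiuvp (del u @1)
  ijzhmiuvp → iszhmiuvp (sub j→s @2)
  iszhmiuvp → isjhmiuvp (sub z→j @3)
  isjhmiuvp → isjhmiovp (sub u→o @7)
Edit distance = 4.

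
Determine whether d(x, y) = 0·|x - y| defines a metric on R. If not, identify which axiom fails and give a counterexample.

No. With c = 0, d(x,y) = 0 for all x, y. This fails identity of indiscernibles: d(6, 14) = 0 but 6 ≠ 14.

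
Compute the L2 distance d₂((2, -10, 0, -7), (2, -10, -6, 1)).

√(Σ(x_i - y_i)²) = √((2 - 2)² + (-10 - (-10))² + (0 - (-6))² + (-7 - 1)²)
= √(0² + 0² + 6² + (-8)²) = √(0 + 0 + 36 + 64) = √100 = 10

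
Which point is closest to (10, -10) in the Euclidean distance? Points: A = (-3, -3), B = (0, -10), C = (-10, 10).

Distances: d(A) ≈ 14.7648, d(B) = 10, d(C) ≈ 28.2843. Nearest: B = (0, -10) with distance 10.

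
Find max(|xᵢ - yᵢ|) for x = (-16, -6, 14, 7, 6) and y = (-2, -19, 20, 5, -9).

max(|x_i - y_i|) = max(|-16 - (-2)|, |-6 - (-19)|, |14 - 20|, |7 - 5|, |6 - (-9)|) = max(14, 13, 6, 2, 15) = 15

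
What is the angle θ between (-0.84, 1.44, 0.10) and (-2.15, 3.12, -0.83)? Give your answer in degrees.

With u = (-0.84, 1.44, 0.10), v = (-2.15, 3.12, -0.83):
u·v = (-0.84)·(-2.15) + 1.44·3.12 + 0.1·(-0.83) = 1.806 + 4.4928 + (-0.083) = 6.2158.
|u| = √((-0.84)² + 1.44² + 0.1²) = √(0.7056 + 2.0736 + 0.01) = √2.7892, |v| = √((-2.15)² + 3.12² + (-0.83)²) = √(4.6225 + 9.7344 + 0.6889) = √15.0458.
cos θ = (u·v)/(|u||v|) = 6.2158/(√2.7892·√15.0458) ≈ 0.95951
θ = arccos(0.95951) ≈ 16.36°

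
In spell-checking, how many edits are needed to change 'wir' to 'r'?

Let D[i][j] be the edit distance between the first i characters of 'wir' and the first j characters of 'r', with D[i][0] = i, D[0][j] = j, and D[i][j] = D[i-1][j-1] if the characters match, else 1 + min(D[i-1][j], D[i][j-1], D[i-1][j-1]). Filling the table (rows: prefixes of 'wir', columns: prefixes of 'r'):
     ε  r
  ε  0  1
  w  1  1
  i  2  2
  r  3  2
The bottom-right entry gives D[3][1] = 2, so no sequence of fewer than 2 edits works. Backtracking through the table gives one optimal edit sequence (2 edits):
  wir → ir (del w @1)
  ir → r (del i @1)
Edit distance = 2.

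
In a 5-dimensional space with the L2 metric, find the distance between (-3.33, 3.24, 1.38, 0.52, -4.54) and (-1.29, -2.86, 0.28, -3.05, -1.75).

(Σ|x_i - y_i|^2)^(1/2) = (|-3.33 - (-1.29)|^2 + |3.24 - (-2.86)|^2 + |1.38 - 0.28|^2 + |0.52 - (-3.05)|^2 + |-4.54 - (-1.75)|^2)^(1/2)
= (2.04^2 + 6.1^2 + 1.1^2 + 3.57^2 + 2.79^2)^(1/2) = (4.1616 + 37.21 + 1.21 + 12.7449 + 7.7841)^(1/2) = (63.1106)^(1/2) ≈ 7.9442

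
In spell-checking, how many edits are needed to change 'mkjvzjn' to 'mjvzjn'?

Let D[i][j] be the edit distance between the first i characters of 'mkjvzjn' and the first j characters of 'mjvzjn', with D[i][0] = i, D[0][j] = j, and D[i][j] = D[i-1][j-1] if the characters match, else 1 + min(D[i-1][j], D[i][j-1], D[i-1][j-1]). Filling the table (rows: prefixes of 'mkjvzjn', columns: prefixes of 'mjvzjn'):
     ε  m  j  v  z  j  n
  ε  0  1  2  3  4  5  6
  m  1  0  1  2  3  4  5
  k  2  1  1  2  3  4  5
  j  3  2  1  2  3  3  4
  v  4  3  2  1  2  3  4
  z  5  4  3  2  1  2  3
  j  6  5  4  3  2  1  2
  n  7  6  5  4  3  2  1
The bottom-right entry gives D[7][6] = 1, so no sequence of fewer than 1 edit works. Backtracking through the table gives one optimal edit sequence (1 edit):
  mkjvzjn → mjvzjn (del k @2)
Edit distance = 1.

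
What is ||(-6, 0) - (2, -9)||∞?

max(|x_i - y_i|) = max(|-6 - 2|, |0 - (-9)|) = max(8, 9) = 9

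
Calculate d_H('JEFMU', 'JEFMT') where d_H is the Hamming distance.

Differing positions: 5. Hamming distance = 1.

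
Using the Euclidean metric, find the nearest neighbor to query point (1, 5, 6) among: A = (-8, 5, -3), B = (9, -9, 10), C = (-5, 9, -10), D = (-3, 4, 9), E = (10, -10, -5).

Distances: d(A) ≈ 12.7279, d(B) ≈ 16.6132, d(C) ≈ 17.5499, d(D) ≈ 5.099, d(E) ≈ 20.664. Nearest: D = (-3, 4, 9) with distance 5.099.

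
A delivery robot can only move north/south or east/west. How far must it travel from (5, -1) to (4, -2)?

Σ|x_i - y_i| = |5 - 4| + |-1 - (-2)| = 1 + 1 = 2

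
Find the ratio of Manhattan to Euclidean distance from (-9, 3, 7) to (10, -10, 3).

L1 = |-9 - 10| + |3 - (-10)| + |7 - 3| = 19 + 13 + 4 = 36
L2 = √(19² + 13² + 4²) = √546 ≈ 23.3666
L1 ≥ L2 always (equality iff movement is along one axis); L1 > L2 here.
Ratio L1/L2 = 36/√546 ≈ 1.5407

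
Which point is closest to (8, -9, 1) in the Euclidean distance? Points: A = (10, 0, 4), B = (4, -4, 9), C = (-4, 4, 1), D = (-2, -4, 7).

Distances: d(A) ≈ 9.6954, d(B) ≈ 10.247, d(C) ≈ 17.6918, d(D) ≈ 12.6886. Nearest: A = (10, 0, 4) with distance 9.6954.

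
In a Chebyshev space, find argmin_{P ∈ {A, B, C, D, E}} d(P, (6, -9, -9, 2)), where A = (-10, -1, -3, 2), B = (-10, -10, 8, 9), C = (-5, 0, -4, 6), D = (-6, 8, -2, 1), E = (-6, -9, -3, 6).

Distances: d(A) = 16, d(B) = 17, d(C) = 11, d(D) = 17, d(E) = 12. Nearest: C = (-5, 0, -4, 6) with distance 11.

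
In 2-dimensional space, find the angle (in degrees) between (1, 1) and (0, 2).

With u = (1, 1), v = (0, 2):
u·v = 1·0 + 1·2 = 0 + 2 = 2.
|u| = √(1² + 1²) = √2, |v| = √(0² + 2²) = √4, so |u||v| = √(2·4) = √8.
cos θ = (u·v)/(|u||v|) = 2/√8 ≈ 0.707107
θ = arccos(0.707107) ≈ 45°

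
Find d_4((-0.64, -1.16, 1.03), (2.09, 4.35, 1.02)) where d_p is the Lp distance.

(Σ|x_i - y_i|^4)^(1/4) = (|-0.64 - 2.09|^4 + |-1.16 - 4.35|^4 + |1.03 - 1.02|^4)^(1/4)
= (2.73^4 + 5.51^4 + 0.01^4)^(1/4) ≈ (55.5457 + 921.7357 + 0)^(1/4) = (977.2814)^(1/4) ≈ 5.5912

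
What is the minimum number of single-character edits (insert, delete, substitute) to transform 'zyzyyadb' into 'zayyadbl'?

Let D[i][j] be the edit distance between the first i characters of 'zyzyyadb' and the first j characters of 'zayyadbl', with D[i][0] = i, D[0][j] = j, and D[i][j] = D[i-1][j-1] if the characters match, else 1 + min(D[i-1][j], D[i][j-1], D[i-1][j-1]). Filling the table (rows: prefixes of 'zyzyyadb', columns: prefixes of 'zayyadbl'):
     ε  z  a  y  y  a  d  b  l
  ε  0  1  2  3  4  5  6  7  8
  z  1  0  1  2  3  4  5  6  7
  y  2  1  1  1  2  3  4  5  6
  z  3  2  2  2  2  3  4  5  6
  y  4  3  3  2  2  3  4  5  6
  y  5  4  4  3  2  3  4  5  6
  a  6  5  4  4  3  2  3  4  5
  d  7  6  5  5  4  3  2  3  4
  b  8  7  6  6  5  4  3  2  3
The bottom-right entry gives D[8][8] = 3, so no sequence of fewer than 3 edits works. Backtracking through the table gives one optimal edit sequence (3 edits):
  zyzyyadb → zzyyadb (del y @2)
  zzyyadb → zayyadb (sub z→a @2)
  zayyadb → zayyadbl (ins l @8)
Edit distance = 3.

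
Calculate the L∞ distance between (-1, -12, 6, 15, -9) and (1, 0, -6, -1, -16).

max(|x_i - y_i|) = max(|-1 - 1|, |-12 - 0|, |6 - (-6)|, |15 - (-1)|, |-9 - (-16)|) = max(2, 12, 12, 16, 7) = 16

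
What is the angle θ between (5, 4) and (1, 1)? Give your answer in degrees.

With u = (5, 4), v = (1, 1):
u·v = 5·1 + 4·1 = 5 + 4 = 9.
|u| = √(5² + 4²) = √41, |v| = √(1² + 1²) = √2, so |u||v| = √(41·2) = √82.
cos θ = (u·v)/(|u||v|) = 9/√82 ≈ 0.993884
θ = arccos(0.993884) ≈ 6.34°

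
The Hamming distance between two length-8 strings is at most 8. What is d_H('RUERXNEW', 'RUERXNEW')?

Differing positions: none. Hamming distance = 0. The maximum possible Hamming distance for length-8 strings is 8, so d_H/8 = 0/8 = 0.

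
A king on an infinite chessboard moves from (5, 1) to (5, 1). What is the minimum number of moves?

max(|x_i - y_i|) = max(|5 - 5|, |1 - 1|) = max(0, 0) = 0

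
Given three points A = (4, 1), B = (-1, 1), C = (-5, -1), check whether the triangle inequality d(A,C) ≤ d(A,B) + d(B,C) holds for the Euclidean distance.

d(A,B) = √(5² + 0²) = √25 = 5, d(B,C) = √(4² + 2²) = √20 ≈ 4.4721, d(A,C) = √(9² + 2²) = √85 ≈ 9.2195.
d(A,C) ≈ 9.2195 ≤ 5 + 4.4721 = 9.4721. Triangle inequality is satisfied.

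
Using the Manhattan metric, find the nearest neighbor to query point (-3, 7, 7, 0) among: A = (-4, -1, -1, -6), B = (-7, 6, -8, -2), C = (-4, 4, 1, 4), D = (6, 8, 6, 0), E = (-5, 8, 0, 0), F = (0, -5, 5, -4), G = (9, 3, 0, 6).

Distances: d(A) = 23, d(B) = 22, d(C) = 14, d(D) = 11, d(E) = 10, d(F) = 21, d(G) = 29. Nearest: E = (-5, 8, 0, 0) with distance 10.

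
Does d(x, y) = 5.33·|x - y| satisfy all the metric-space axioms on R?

Yes. Since |x - y| is a metric on R and 5.33 > 0, the positive scalar multiple 5.33·|x - y| is also a metric: scaling by a positive constant preserves non-negativity, identity (d=0 ⟺ |x-y|=0 ⟺ x=y), symmetry, and the triangle inequality.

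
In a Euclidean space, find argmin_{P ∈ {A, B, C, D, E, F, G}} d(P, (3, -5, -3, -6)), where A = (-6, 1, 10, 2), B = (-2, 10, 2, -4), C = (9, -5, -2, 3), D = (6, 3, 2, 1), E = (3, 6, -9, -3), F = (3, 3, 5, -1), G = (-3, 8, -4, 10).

Distances: d(A) ≈ 18.7083, d(B) ≈ 16.7033, d(C) ≈ 10.8628, d(D) ≈ 12.1244, d(E) ≈ 12.8841, d(F) ≈ 12.3693, d(G) ≈ 21.4942. Nearest: C = (9, -5, -2, 3) with distance 10.8628.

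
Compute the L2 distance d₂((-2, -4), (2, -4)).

√(Σ(x_i - y_i)²) = √((-2 - 2)² + (-4 - (-4))²)
= √((-4)² + 0²) = √(16 + 0) = √16 = 4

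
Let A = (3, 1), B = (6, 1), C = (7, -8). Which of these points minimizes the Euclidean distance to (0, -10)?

Distances: d(A) ≈ 11.4018, d(B) ≈ 12.53, d(C) ≈ 7.2801. Nearest: C = (7, -8) with distance 7.2801.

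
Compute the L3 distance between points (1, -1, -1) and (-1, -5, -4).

(Σ|x_i - y_i|^3)^(1/3) = (|1 - (-1)|^3 + |-1 - (-5)|^3 + |-1 - (-4)|^3)^(1/3)
= (2^3 + 4^3 + 3^3)^(1/3) = (8 + 64 + 27)^(1/3) = (99)^(1/3) ≈ 4.6261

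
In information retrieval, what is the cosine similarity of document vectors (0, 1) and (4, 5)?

With u = (0, 1), v = (4, 5):
u·v = 0·4 + 1·5 = 0 + 5 = 5.
|u| = √(0² + 1²) = √1, |v| = √(4² + 5²) = √41, so |u||v| = √(1·41) = √41.
cos θ = (u·v)/(|u||v|) = 5/√41 ≈ 0.7809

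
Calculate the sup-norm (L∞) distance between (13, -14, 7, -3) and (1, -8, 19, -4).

max(|x_i - y_i|) = max(|13 - 1|, |-14 - (-8)|, |7 - 19|, |-3 - (-4)|) = max(12, 6, 12, 1) = 12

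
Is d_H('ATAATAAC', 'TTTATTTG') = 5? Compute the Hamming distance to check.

Differing positions: 1, 3, 6, 7, 8. Hamming distance = 5, so the claim is true.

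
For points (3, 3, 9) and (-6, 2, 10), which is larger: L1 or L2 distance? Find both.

L1 = |3 - (-6)| + |3 - 2| + |9 - 10| = 9 + 1 + 1 = 11
L2 = √(9² + 1² + 1²) = √83 ≈ 9.1104
L1 ≥ L2 always (equality iff movement is along one axis); L1 > L2 here.
Ratio L1/L2 = 11/√83 ≈ 1.2074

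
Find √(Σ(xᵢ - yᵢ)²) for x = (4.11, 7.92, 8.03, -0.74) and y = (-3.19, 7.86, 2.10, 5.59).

√(Σ(x_i - y_i)²) = √((4.11 - (-3.19))² + (7.92 - 7.86)² + (8.03 - 2.1)² + (-0.74 - 5.59)²)
= √(7.3² + 0.06² + 5.93² + (-6.33)²) = √(53.29 + 0.0036 + 35.1649 + 40.0689) = √128.5274 ≈ 11.337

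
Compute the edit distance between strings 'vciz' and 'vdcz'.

Let D[i][j] be the edit distance between the first i characters of 'vciz' and the first j characters of 'vdcz', with D[i][0] = i, D[0][j] = j, and D[i][j] = D[i-1][j-1] if the characters match, else 1 + min(D[i-1][j], D[i][j-1], D[i-1][j-1]). Filling the table (rows: prefixes of 'vciz', columns: prefixes of 'vdcz'):
     ε  v  d  c  z
  ε  0  1  2  3  4
  v  1  0  1  2  3
  c  2  1  1  1  2
  i  3  2  2  2  2
  z  4  3  3  3  2
The bottom-right entry gives D[4][4] = 2, so no sequence of fewer than 2 edits works. Backtracking through the table gives one optimal edit sequence (2 edits):
  vciz → vdiz (sub c→d @2)
  vdiz → vdcz (sub i→c @3)
Edit distance = 2.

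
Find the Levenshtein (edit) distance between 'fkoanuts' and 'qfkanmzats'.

Let D[i][j] be the edit distance between the first i characters of 'fkoanuts' and the first j characters of 'qfkanmzats', with D[i][0] = i, D[0][j] = j, and D[i][j] = D[i-1][j-1] if the characters match, else 1 + min(D[i-1][j], D[i][j-1], D[i-1][j-1]). Filling the table (rows: prefixes of 'fkoanuts', columns: prefixes of 'qfkanmzats'):
     ε  q  f  k  a  n  m  z  a  t  s
  ε  0  1  2  3  4  5  6  7  8  9 10
  f  1  1  1  2  3  4  5  6  7  8  9
  k  2  2  2  1  2  3  4  5  6  7  8
  o  3  3  3  2  2  3  4  5  6  7  8
  a  4  4  4  3  2  3  4  5  5  6  7
  n  5  5  5  4  3  2  3  4  5  6  7
  u  6  6  6  5  4  3  3  4  5  6  7
  t  7  7  7  6  5  4  4  4  5  5  6
  s  8  8  8  7  6  5  5  5  5  6  5
The bottom-right entry gives D[8][10] = 5, so no sequence of fewer than 5 edits works. Backtracking through the table gives one optimal edit sequence (5 edits):
  fkoanuts → qfkoanuts (ins q @1)
  qfkoanuts → qfkanuts (del o @4)
  qfkanuts → qfkanmuts (ins m @6)
  qfkanmuts → qfkanmzuts (ins z @7)
  qfkanmzuts → qfkanmzats (sub u→a @8)
Edit distance = 5.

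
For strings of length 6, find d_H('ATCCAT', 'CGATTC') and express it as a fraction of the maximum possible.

Differing positions: 1, 2, 3, 4, 5, 6. Hamming distance = 6. The maximum possible Hamming distance for length-6 strings is 6, so d_H/6 = 6/6 = 1.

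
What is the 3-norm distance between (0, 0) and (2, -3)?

(Σ|x_i - y_i|^3)^(1/3) = (|0 - 2|^3 + |0 - (-3)|^3)^(1/3)
= (2^3 + 3^3)^(1/3) = (8 + 27)^(1/3) = (35)^(1/3) ≈ 3.2711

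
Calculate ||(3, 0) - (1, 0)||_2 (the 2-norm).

(Σ|x_i - y_i|^2)^(1/2) = (|3 - 1|^2 + |0 - 0|^2)^(1/2)
= (2^2 + 0^2)^(1/2) = (4 + 0)^(1/2) = (4)^(1/2) = 2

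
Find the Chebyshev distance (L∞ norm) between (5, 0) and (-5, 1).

max(|x_i - y_i|) = max(|5 - (-5)|, |0 - 1|) = max(10, 1) = 10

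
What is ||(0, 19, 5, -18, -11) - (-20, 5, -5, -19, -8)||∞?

max(|x_i - y_i|) = max(|0 - (-20)|, |19 - 5|, |5 - (-5)|, |-18 - (-19)|, |-11 - (-8)|) = max(20, 14, 10, 1, 3) = 20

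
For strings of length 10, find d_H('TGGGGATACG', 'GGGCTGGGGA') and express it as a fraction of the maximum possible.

Differing positions: 1, 4, 5, 6, 7, 8, 9, 10. Hamming distance = 8. The maximum possible Hamming distance for length-10 strings is 10, so d_H/10 = 8/10 = 0.8.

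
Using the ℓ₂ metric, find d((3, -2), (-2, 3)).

√(Σ(x_i - y_i)²) = √((3 - (-2))² + (-2 - 3)²)
= √(5² + (-5)²) = √(25 + 25) = √50 ≈ 7.0711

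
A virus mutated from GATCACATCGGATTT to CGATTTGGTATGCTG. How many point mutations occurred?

Differing positions: 1, 2, 3, 4, 5, 6, 7, 8, 9, 10, 11, 12, 13, 15. Hamming distance = 14.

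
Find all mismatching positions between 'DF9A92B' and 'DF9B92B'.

Differing positions: 4. Hamming distance = 1.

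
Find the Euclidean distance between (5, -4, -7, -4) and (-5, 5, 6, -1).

√(Σ(x_i - y_i)²) = √((5 - (-5))² + (-4 - 5)² + (-7 - 6)² + (-4 - (-1))²)
= √(10² + (-9)² + (-13)² + (-3)²) = √(100 + 81 + 169 + 9) = √359 ≈ 18.9473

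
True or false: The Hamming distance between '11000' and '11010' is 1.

Differing positions: 4. Hamming distance = 1, so the claim is true.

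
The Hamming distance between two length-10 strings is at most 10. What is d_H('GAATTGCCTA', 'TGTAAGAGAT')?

Differing positions: 1, 2, 3, 4, 5, 7, 8, 9, 10. Hamming distance = 9. The maximum possible Hamming distance for length-10 strings is 10, so d_H/10 = 9/10 = 0.9.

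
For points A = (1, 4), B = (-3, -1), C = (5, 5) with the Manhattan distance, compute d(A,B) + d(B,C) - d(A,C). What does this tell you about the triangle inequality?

d(A,B) = 4 + 5 = 9, d(B,C) = 8 + 6 = 14, d(A,C) = 4 + 1 = 5.
d(A,B) + d(B,C) - d(A,C) = 9 + 14 - 5 = 23 - 5 = 18. This is ≥ 0, so the triangle inequality holds for these points.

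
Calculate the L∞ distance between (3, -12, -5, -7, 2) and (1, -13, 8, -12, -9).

max(|x_i - y_i|) = max(|3 - 1|, |-12 - (-13)|, |-5 - 8|, |-7 - (-12)|, |2 - (-9)|) = max(2, 1, 13, 5, 11) = 13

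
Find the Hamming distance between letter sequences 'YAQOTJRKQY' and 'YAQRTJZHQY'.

Differing positions: 4, 7, 8. Hamming distance = 3.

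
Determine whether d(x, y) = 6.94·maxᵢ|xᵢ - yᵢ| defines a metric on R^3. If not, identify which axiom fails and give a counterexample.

Yes. The L∞ (Chebyshev) norm induces a metric on R^3, and multiplying a metric by a positive constant 6.94 > 0 preserves all four axioms: non-negativity (6.94·||x-y|| ≥ 0), identity (6.94·||x-y|| = 0 ⟺ ||x-y|| = 0 ⟺ x = y), symmetry (||x-y|| = ||y-x||), and the triangle inequality (6.94·||x-z|| ≤ 6.94·||x-y|| + 6.94·||y-z||). So d is a metric.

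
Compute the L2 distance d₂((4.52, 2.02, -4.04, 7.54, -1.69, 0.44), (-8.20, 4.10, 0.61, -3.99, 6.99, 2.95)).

√(Σ(x_i - y_i)²) = √((4.52 - (-8.2))² + (2.02 - 4.1)² + (-4.04 - 0.61)² + (7.54 - (-3.99))² + (-1.69 - 6.99)² + (0.44 - 2.95)²)
= √(12.72² + (-2.08)² + (-4.65)² + 11.53² + (-8.68)² + (-2.51)²) = √(161.7984 + 4.3264 + 21.6225 + 132.9409 + 75.3424 + 6.3001) = √402.3307 ≈ 20.0582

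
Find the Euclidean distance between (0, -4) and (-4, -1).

√(Σ(x_i - y_i)²) = √((0 - (-4))² + (-4 - (-1))²)
= √(4² + (-3)²) = √(16 + 9) = √25 = 5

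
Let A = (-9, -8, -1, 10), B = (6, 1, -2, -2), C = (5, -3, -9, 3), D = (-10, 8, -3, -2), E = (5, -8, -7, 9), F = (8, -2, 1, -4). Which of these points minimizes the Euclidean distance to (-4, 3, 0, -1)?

Distances: d(A) ≈ 16.3707, d(B) ≈ 10.4403, d(C) ≈ 14.6287, d(D) ≈ 8.4261, d(E) ≈ 18.735, d(F) ≈ 13.3791. Nearest: D = (-10, 8, -3, -2) with distance 8.4261.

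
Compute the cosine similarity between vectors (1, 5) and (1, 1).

With u = (1, 5), v = (1, 1):
u·v = 1·1 + 5·1 = 1 + 5 = 6.
|u| = √(1² + 5²) = √26, |v| = √(1² + 1²) = √2, so |u||v| = √(26·2) = √52.
cos θ = (u·v)/(|u||v|) = 6/√52 ≈ 0.8321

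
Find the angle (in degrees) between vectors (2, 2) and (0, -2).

With u = (2, 2), v = (0, -2):
u·v = 2·0 + 2·(-2) = 0 + (-4) = -4.
|u| = √(2² + 2²) = √8, |v| = √(0² + (-2)²) = √4, so |u||v| = √(8·4) = √32.
cos θ = (u·v)/(|u||v|) = -4/√32 ≈ -0.707107
θ = arccos(-0.707107) ≈ 135°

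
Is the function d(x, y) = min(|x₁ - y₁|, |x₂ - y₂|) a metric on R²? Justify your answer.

No. d fails identity of indiscernibles: take x = (5, 0) and y = (5, 3). Then d(x,y) = min(|5 - 5|, |0 - 3|) = min(0, 3) = 0, yet x ≠ y.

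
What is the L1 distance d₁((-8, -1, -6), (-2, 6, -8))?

Σ|x_i - y_i| = |-8 - (-2)| + |-1 - 6| + |-6 - (-8)| = 6 + 7 + 2 = 15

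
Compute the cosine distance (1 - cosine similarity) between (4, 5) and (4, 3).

With u = (4, 5), v = (4, 3):
u·v = 4·4 + 5·3 = 16 + 15 = 31.
|u| = √(4² + 5²) = √41, |v| = √(4² + 3²) = √25, so |u||v| = √(41·25) = √1025.
cos θ = (u·v)/(|u||v|) = 31/√1025 ≈ 0.9683
Cosine distance = 1 - cos θ ≈ 1 - 0.9683 = 0.0317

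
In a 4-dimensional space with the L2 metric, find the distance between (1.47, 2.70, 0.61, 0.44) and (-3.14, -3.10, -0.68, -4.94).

(Σ|x_i - y_i|^2)^(1/2) = (|1.47 - (-3.14)|^2 + |2.7 - (-3.1)|^2 + |0.61 - (-0.68)|^2 + |0.44 - (-4.94)|^2)^(1/2)
= (4.61^2 + 5.8^2 + 1.29^2 + 5.38^2)^(1/2) = (21.2521 + 33.64 + 1.6641 + 28.9444)^(1/2) = (85.5006)^(1/2) ≈ 9.2467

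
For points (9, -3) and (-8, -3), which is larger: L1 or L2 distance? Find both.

L1 = |9 - (-8)| + |-3 - (-3)| = 17 + 0 = 17
L2 = √(17² + 0²) = √289 = 17
L1 ≥ L2 always (equality iff movement is along one axis); L1 = L2 here (movement is along a single axis).
Ratio L1/L2 = 17/17 = 1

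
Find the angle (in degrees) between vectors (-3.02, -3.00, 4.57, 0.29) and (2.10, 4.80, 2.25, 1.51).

With u = (-3.02, -3.00, 4.57, 0.29), v = (2.10, 4.80, 2.25, 1.51):
u·v = (-3.02)·2.1 + (-3)·4.8 + 4.57·2.25 + 0.29·1.51 = (-6.342) + (-14.4) + 10.2825 + 0.4379 = -10.0216.
|u| = √((-3.02)² + (-3)² + 4.57² + 0.29²) = √(9.1204 + 9 + 20.8849 + 0.0841) = √39.0894, |v| = √(2.1² + 4.8² + 2.25² + 1.51²) = √(4.41 + 23.04 + 5.0625 + 2.2801) = √34.7926.
cos θ = (u·v)/(|u||v|) = -10.0216/(√39.0894·√34.7926) ≈ -0.271747
θ = arccos(-0.271747) ≈ 105.77°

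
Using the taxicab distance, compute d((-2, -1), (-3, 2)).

Σ|x_i - y_i| = |-2 - (-3)| + |-1 - 2| = 1 + 3 = 4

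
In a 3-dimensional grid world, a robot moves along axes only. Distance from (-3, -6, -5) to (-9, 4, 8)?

Σ|x_i - y_i| = |-3 - (-9)| + |-6 - 4| + |-5 - 8| = 6 + 10 + 13 = 29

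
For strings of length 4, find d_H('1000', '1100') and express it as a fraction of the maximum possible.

Differing positions: 2. Hamming distance = 1. The maximum possible Hamming distance for length-4 strings is 4, so d_H/4 = 1/4 = 0.25.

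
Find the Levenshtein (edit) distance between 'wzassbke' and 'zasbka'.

Let D[i][j] be the edit distance between the first i characters of 'wzassbke' and the first j characters of 'zasbka', with D[i][0] = i, D[0][j] = j, and D[i][j] = D[i-1][j-1] if the characters match, else 1 + min(D[i-1][j], D[i][j-1], D[i-1][j-1]). Filling the table (rows: prefixes of 'wzassbke', columns: prefixes of 'zasbka'):
     ε  z  a  s  b  k  a
  ε  0  1  2  3  4  5  6
  w  1  1  2  3  4  5  6
  z  2  1  2  3  4  5  6
  a  3  2  1  2  3  4  5
  s  4  3  2  1  2  3  4
  s  5  4  3  2  2  3  4
  b  6  5  4  3  2  3  4
  k  7  6  5  4  3  2  3
  e  8  7  6  5  4  3  3
The bottom-right entry gives D[8][6] = 3, so no sequence of fewer than 3 edits works. Backtracking through the table gives one optimal edit sequence (3 edits):
  wzassbke → zassbke (del w @1)
  zassbke → zasbke (del s @3)
  zasbke → zasbka (sub e→a @6)
Edit distance = 3.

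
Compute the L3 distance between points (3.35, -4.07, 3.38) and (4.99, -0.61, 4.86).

(Σ|x_i - y_i|^3)^(1/3) = (|3.35 - 4.99|^3 + |-4.07 - (-0.61)|^3 + |3.38 - 4.86|^3)^(1/3)
= (1.64^3 + 3.46^3 + 1.48^3)^(1/3) ≈ (4.4109 + 41.4217 + 3.2418)^(1/3) = (49.0744)^(1/3) ≈ 3.6612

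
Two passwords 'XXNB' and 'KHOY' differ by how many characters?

Differing positions: 1, 2, 3, 4. Hamming distance = 4.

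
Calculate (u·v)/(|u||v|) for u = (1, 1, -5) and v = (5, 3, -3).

With u = (1, 1, -5), v = (5, 3, -3):
u·v = 1·5 + 1·3 + (-5)·(-3) = 5 + 3 + 15 = 23.
|u| = √(1² + 1² + (-5)²) = √27, |v| = √(5² + 3² + (-3)²) = √43, so |u||v| = √(27·43) = √1161.
cos θ = (u·v)/(|u||v|) = 23/√1161 ≈ 0.675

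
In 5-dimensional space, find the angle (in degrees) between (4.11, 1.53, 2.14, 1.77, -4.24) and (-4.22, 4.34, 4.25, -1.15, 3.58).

With u = (4.11, 1.53, 2.14, 1.77, -4.24), v = (-4.22, 4.34, 4.25, -1.15, 3.58):
u·v = 4.11·(-4.22) + 1.53·4.34 + 2.14·4.25 + 1.77·(-1.15) + (-4.24)·3.58 = (-17.3442) + 6.6402 + 9.095 + (-2.0355) + (-15.1792) = -18.8237.
|u| = √(4.11² + 1.53² + 2.14² + 1.77² + (-4.24)²) = √(16.8921 + 2.3409 + 4.5796 + 3.1329 + 17.9776) = √44.9231, |v| = √((-4.22)² + 4.34² + 4.25² + (-1.15)² + 3.58²) = √(17.8084 + 18.8356 + 18.0625 + 1.3225 + 12.8164) = √68.8454.
cos θ = (u·v)/(|u||v|) = -18.8237/(√44.9231·√68.8454) ≈ -0.33848
θ = arccos(-0.33848) ≈ 109.78°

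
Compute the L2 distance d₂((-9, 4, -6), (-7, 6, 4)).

√(Σ(x_i - y_i)²) = √((-9 - (-7))² + (4 - 6)² + (-6 - 4)²)
= √((-2)² + (-2)² + (-10)²) = √(4 + 4 + 100) = √108 ≈ 10.3923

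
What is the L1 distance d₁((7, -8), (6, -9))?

Σ|x_i - y_i| = |7 - 6| + |-8 - (-9)| = 1 + 1 = 2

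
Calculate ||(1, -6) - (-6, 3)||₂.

√(Σ(x_i - y_i)²) = √((1 - (-6))² + (-6 - 3)²)
= √(7² + (-9)²) = √(49 + 81) = √130 ≈ 11.4018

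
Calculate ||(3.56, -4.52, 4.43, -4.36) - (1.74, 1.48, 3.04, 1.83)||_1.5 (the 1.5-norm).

(Σ|x_i - y_i|^1.5)^(1/1.5) = (|3.56 - 1.74|^1.5 + |-4.52 - 1.48|^1.5 + |4.43 - 3.04|^1.5 + |-4.36 - 1.83|^1.5)^(1/1.5)
= (1.82^1.5 + 6^1.5 + 1.39^1.5 + 6.19^1.5)^(1/1.5) ≈ (2.4553 + 14.6969 + 1.6388 + 15.4005)^(1/1.5) = (34.1915)^(1/1.5) ≈ 10.5345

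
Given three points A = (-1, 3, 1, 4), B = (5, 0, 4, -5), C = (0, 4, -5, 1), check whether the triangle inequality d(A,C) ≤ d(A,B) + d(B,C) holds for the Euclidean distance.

d(A,B) = √(6² + 3² + 3² + 9²) = √135 ≈ 11.619, d(B,C) = √(5² + 4² + 9² + 6²) = √158 ≈ 12.5698, d(A,C) = √(1² + 1² + 6² + 3²) = √47 ≈ 6.8557.
d(A,C) ≈ 6.8557 ≤ 11.619 + 12.5698 = 24.1888. Triangle inequality is satisfied.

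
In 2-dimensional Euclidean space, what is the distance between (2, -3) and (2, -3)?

√(Σ(x_i - y_i)²) = √((2 - 2)² + (-3 - (-3))²)
= √(0² + 0²) = √(0 + 0) = √0 = 0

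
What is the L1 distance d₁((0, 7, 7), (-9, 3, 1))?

Σ|x_i - y_i| = |0 - (-9)| + |7 - 3| + |7 - 1| = 9 + 4 + 6 = 19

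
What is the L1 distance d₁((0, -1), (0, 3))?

Σ|x_i - y_i| = |0 - 0| + |-1 - 3| = 0 + 4 = 4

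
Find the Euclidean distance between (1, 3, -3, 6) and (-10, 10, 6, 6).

√(Σ(x_i - y_i)²) = √((1 - (-10))² + (3 - 10)² + (-3 - 6)² + (6 - 6)²)
= √(11² + (-7)² + (-9)² + 0²) = √(121 + 49 + 81 + 0) = √251 ≈ 15.843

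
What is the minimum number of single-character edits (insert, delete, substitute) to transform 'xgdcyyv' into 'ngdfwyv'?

Let D[i][j] be the edit distance between the first i characters of 'xgdcyyv' and the first j characters of 'ngdfwyv', with D[i][0] = i, D[0][j] = j, and D[i][j] = D[i-1][j-1] if the characters match, else 1 + min(D[i-1][j], D[i][j-1], D[i-1][j-1]). Filling the table (rows: prefixes of 'xgdcyyv', columns: prefixes of 'ngdfwyv'):
     ε  n  g  d  f  w  y  v
  ε  0  1  2  3  4  5  6  7
  x  1  1  2  3  4  5  6  7
  g  2  2  1  2  3  4  5  6
  d  3  3  2  1  2  3  4  5
  c  4  4  3  2  2  3  4  5
  y  5  5  4  3  3  3  3  4
  y  6  6  5  4  4  4  3  4
  v  7  7  6  5  5  5  4  3
The bottom-right entry gives D[7][7] = 3, so no sequence of fewer than 3 edits works. Backtracking through the table gives one optimal edit sequence (3 edits):
  xgdcyyv → ngdcyyv (sub x→n @1)
  ngdcyyv → ngdfyyv (sub c→f @4)
  ngdfyyv → ngdfwyv (sub y→w @5)
Edit distance = 3.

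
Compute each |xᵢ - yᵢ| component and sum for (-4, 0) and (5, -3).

Σ|x_i - y_i| = |-4 - 5| + |0 - (-3)| = 9 + 3 = 12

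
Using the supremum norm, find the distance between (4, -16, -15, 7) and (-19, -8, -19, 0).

max(|x_i - y_i|) = max(|4 - (-19)|, |-16 - (-8)|, |-15 - (-19)|, |7 - 0|) = max(23, 8, 4, 7) = 23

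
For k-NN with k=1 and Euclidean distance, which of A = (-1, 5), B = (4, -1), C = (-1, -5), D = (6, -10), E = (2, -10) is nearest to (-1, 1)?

Distances: d(A) = 4, d(B) ≈ 5.3852, d(C) = 6, d(D) ≈ 13.0384, d(E) ≈ 11.4018. Nearest: A = (-1, 5) with distance 4.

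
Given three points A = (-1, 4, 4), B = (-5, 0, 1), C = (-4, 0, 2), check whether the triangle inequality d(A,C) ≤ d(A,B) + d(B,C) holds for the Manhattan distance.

d(A,B) = 4 + 4 + 3 = 11, d(B,C) = 1 + 0 + 1 = 2, d(A,C) = 3 + 4 + 2 = 9.
d(A,C) = 9 ≤ 11 + 2 = 13. Triangle inequality is satisfied.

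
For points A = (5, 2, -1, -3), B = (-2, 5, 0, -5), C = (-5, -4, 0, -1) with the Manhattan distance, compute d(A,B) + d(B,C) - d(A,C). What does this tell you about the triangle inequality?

d(A,B) = 7 + 3 + 1 + 2 = 13, d(B,C) = 3 + 9 + 0 + 4 = 16, d(A,C) = 10 + 6 + 1 + 2 = 19.
d(A,B) + d(B,C) - d(A,C) = 13 + 16 - 19 = 29 - 19 = 10. This is ≥ 0, so the triangle inequality holds for these points.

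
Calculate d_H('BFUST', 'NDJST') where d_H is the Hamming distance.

Differing positions: 1, 2, 3. Hamming distance = 3.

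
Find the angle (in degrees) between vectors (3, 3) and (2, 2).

With u = (3, 3), v = (2, 2):
u·v = 3·2 + 3·2 = 6 + 6 = 12.
|u| = √(3² + 3²) = √18, |v| = √(2² + 2²) = √8, so |u||v| = √(18·8) = √144 = 12.
cos θ = (u·v)/(|u||v|) = 12/12 = 1 (the vectors are parallel, pointing the same way)
θ = arccos(1) = 0°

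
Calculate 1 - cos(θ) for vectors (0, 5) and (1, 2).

With u = (0, 5), v = (1, 2):
u·v = 0·1 + 5·2 = 0 + 10 = 10.
|u| = √(0² + 5²) = √25, |v| = √(1² + 2²) = √5, so |u||v| = √(25·5) = √125.
cos θ = (u·v)/(|u||v|) = 10/√125 ≈ 0.8944
Cosine distance = 1 - cos θ ≈ 1 - 0.8944 = 0.1056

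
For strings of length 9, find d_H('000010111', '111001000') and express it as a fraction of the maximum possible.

Differing positions: 1, 2, 3, 5, 6, 7, 8, 9. Hamming distance = 8. The maximum possible Hamming distance for length-9 strings is 9, so d_H/9 = 8/9 ≈ 0.8889.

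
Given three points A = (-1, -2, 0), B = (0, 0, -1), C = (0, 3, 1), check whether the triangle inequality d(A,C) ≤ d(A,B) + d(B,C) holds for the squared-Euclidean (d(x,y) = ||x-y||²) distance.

d(A,B) = 1² + 2² + 1² = 6, d(B,C) = 0² + 3² + 2² = 13, d(A,C) = 1² + 5² + 1² = 27.
d(A,C) = 27 > 6 + 13 = 19. Triangle inequality is VIOLATED. (Squared-Euclidean is not a metric — this is a counterexample.)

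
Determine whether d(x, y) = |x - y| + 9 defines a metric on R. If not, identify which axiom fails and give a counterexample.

No. d fails identity of indiscernibles (specifically d(x,x) = 0): d(2, 2) = |2 - 2| + 9 = 0 + 9 = 9 ≠ 0.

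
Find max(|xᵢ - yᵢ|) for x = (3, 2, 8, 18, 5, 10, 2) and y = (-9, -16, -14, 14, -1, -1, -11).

max(|x_i - y_i|) = max(|3 - (-9)|, |2 - (-16)|, |8 - (-14)|, |18 - 14|, |5 - (-1)|, |10 - (-1)|, |2 - (-11)|) = max(12, 18, 22, 4, 6, 11, 13) = 22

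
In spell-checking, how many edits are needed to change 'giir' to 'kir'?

Let D[i][j] be the edit distance between the first i characters of 'giir' and the first j characters of 'kir', with D[i][0] = i, D[0][j] = j, and D[i][j] = D[i-1][j-1] if the characters match, else 1 + min(D[i-1][j], D[i][j-1], D[i-1][j-1]). Filling the table (rows: prefixes of 'giir', columns: prefixes of 'kir'):
     ε  k  i  r
  ε  0  1  2  3
  g  1  1  2  3
  i  2  2  1  2
  i  3  3  2  2
  r  4  4  3  2
The bottom-right entry gives D[4][3] = 2, so no sequence of fewer than 2 edits works. Backtracking through the table gives one optimal edit sequence (2 edits):
  giir → iir (del g @1)
  iir → kir (sub i→k @1)
Edit distance = 2.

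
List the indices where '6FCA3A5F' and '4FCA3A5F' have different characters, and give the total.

Differing positions: 1. Hamming distance = 1.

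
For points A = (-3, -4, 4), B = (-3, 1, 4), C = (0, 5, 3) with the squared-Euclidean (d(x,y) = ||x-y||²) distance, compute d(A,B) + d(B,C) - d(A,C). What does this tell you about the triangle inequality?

d(A,B) = 0² + 5² + 0² = 25, d(B,C) = 3² + 4² + 1² = 26, d(A,C) = 3² + 9² + 1² = 91.
d(A,B) + d(B,C) - d(A,C) = 25 + 26 - 91 = 51 - 91 = -40. This is < 0, so the triangle inequality FAILS for these points (squared-Euclidean is not a metric).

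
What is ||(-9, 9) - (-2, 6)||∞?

max(|x_i - y_i|) = max(|-9 - (-2)|, |9 - 6|) = max(7, 3) = 7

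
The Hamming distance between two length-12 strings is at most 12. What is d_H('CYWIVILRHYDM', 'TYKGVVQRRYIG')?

Differing positions: 1, 3, 4, 6, 7, 9, 11, 12. Hamming distance = 8. The maximum possible Hamming distance for length-12 strings is 12, so d_H/12 = 8/12 ≈ 0.6667.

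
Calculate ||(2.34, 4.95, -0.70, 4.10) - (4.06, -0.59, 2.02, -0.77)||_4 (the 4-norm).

(Σ|x_i - y_i|^4)^(1/4) = (|2.34 - 4.06|^4 + |4.95 - (-0.59)|^4 + |-0.7 - 2.02|^4 + |4.1 - (-0.77)|^4)^(1/4)
= (1.72^4 + 5.54^4 + 2.72^4 + 4.87^4)^(1/4) ≈ (8.7521 + 941.9743 + 54.7363 + 562.4913)^(1/4) = (1567.954)^(1/4) ≈ 6.2926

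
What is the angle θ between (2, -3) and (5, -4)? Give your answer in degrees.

With u = (2, -3), v = (5, -4):
u·v = 2·5 + (-3)·(-4) = 10 + 12 = 22.
|u| = √(2² + (-3)²) = √13, |v| = √(5² + (-4)²) = √41, so |u||v| = √(13·41) = √533.
cos θ = (u·v)/(|u||v|) = 22/√533 ≈ 0.952926
θ = arccos(0.952926) ≈ 17.65°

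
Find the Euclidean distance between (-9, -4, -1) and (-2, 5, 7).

√(Σ(x_i - y_i)²) = √((-9 - (-2))² + (-4 - 5)² + (-1 - 7)²)
= √((-7)² + (-9)² + (-8)²) = √(49 + 81 + 64) = √194 ≈ 13.9284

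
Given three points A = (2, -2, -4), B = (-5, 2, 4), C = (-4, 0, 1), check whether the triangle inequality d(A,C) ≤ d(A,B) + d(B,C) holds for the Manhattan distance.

d(A,B) = 7 + 4 + 8 = 19, d(B,C) = 1 + 2 + 3 = 6, d(A,C) = 6 + 2 + 5 = 13.
d(A,C) = 13 ≤ 19 + 6 = 25. Triangle inequality is satisfied.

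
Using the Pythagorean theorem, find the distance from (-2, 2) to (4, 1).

√(Σ(x_i - y_i)²) = √((-2 - 4)² + (2 - 1)²)
= √((-6)² + 1²) = √(36 + 1) = √37 ≈ 6.0828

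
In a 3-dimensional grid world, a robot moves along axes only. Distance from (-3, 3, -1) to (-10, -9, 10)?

Σ|x_i - y_i| = |-3 - (-10)| + |3 - (-9)| + |-1 - 10| = 7 + 12 + 11 = 30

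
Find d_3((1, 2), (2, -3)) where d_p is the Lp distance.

(Σ|x_i - y_i|^3)^(1/3) = (|1 - 2|^3 + |2 - (-3)|^3)^(1/3)
= (1^3 + 5^3)^(1/3) = (1 + 125)^(1/3) = (126)^(1/3) ≈ 5.0133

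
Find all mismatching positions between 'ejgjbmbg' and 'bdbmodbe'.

Differing positions: 1, 2, 3, 4, 5, 6, 8. Hamming distance = 7.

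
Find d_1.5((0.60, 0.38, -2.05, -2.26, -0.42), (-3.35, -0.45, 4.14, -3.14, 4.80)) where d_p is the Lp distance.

(Σ|x_i - y_i|^1.5)^(1/1.5) = (|0.6 - (-3.35)|^1.5 + |0.38 - (-0.45)|^1.5 + |-2.05 - 4.14|^1.5 + |-2.26 - (-3.14)|^1.5 + |-0.42 - 4.8|^1.5)^(1/1.5)
= (3.95^1.5 + 0.83^1.5 + 6.19^1.5 + 0.88^1.5 + 5.22^1.5)^(1/1.5) ≈ (7.8505 + 0.7562 + 15.4005 + 0.8255 + 11.9263)^(1/1.5) = (36.759)^(1/1.5) ≈ 11.0554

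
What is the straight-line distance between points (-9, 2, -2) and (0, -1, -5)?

√(Σ(x_i - y_i)²) = √((-9 - 0)² + (2 - (-1))² + (-2 - (-5))²)
= √((-9)² + 3² + 3²) = √(81 + 9 + 9) = √99 ≈ 9.9499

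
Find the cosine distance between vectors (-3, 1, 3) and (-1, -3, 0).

With u = (-3, 1, 3), v = (-1, -3, 0):
u·v = (-3)·(-1) + 1·(-3) + 3·0 = 3 + (-3) + 0 = 0.
|u| = √((-3)² + 1² + 3²) = √19, |v| = √((-1)² + (-3)² + 0²) = √10, so |u||v| = √(19·10) = √190.
cos θ = (u·v)/(|u||v|) = 0/√190 = 0
Cosine distance = 1 - cos θ = 1 - 0 = 1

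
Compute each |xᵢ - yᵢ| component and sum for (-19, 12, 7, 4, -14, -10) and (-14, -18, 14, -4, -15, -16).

Σ|x_i - y_i| = |-19 - (-14)| + |12 - (-18)| + |7 - 14| + |4 - (-4)| + |-14 - (-15)| + |-10 - (-16)| = 5 + 30 + 7 + 8 + 1 + 6 = 57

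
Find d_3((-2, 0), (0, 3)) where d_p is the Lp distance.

(Σ|x_i - y_i|^3)^(1/3) = (|-2 - 0|^3 + |0 - 3|^3)^(1/3)
= (2^3 + 3^3)^(1/3) = (8 + 27)^(1/3) = (35)^(1/3) ≈ 3.2711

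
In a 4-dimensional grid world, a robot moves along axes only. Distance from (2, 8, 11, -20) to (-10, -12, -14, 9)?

Σ|x_i - y_i| = |2 - (-10)| + |8 - (-12)| + |11 - (-14)| + |-20 - 9| = 12 + 20 + 25 + 29 = 86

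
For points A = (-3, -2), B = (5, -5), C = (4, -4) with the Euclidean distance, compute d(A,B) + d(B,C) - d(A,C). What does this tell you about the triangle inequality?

d(A,B) = √(8² + 3²) = √73 ≈ 8.544, d(B,C) = √(1² + 1²) = √2 ≈ 1.4142, d(A,C) = √(7² + 2²) = √53 ≈ 7.2801.
d(A,B) + d(B,C) - d(A,C) = 8.544 + 1.4142 - 7.2801 = 9.9582 - 7.2801 = 2.6781 (to 4 decimal places). This is ≥ 0, so the triangle inequality holds for these points.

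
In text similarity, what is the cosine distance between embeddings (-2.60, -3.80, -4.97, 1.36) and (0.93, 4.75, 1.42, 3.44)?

With u = (-2.60, -3.80, -4.97, 1.36), v = (0.93, 4.75, 1.42, 3.44):
u·v = (-2.6)·0.93 + (-3.8)·4.75 + (-4.97)·1.42 + 1.36·3.44 = (-2.418) + (-18.05) + (-7.0574) + 4.6784 = -22.847.
|u| = √((-2.6)² + (-3.8)² + (-4.97)² + 1.36²) = √(6.76 + 14.44 + 24.7009 + 1.8496) = √47.7505, |v| = √(0.93² + 4.75² + 1.42² + 3.44²) = √(0.8649 + 22.5625 + 2.0164 + 11.8336) = √37.2774.
cos θ = (u·v)/(|u||v|) = -22.847/(√47.7505·√37.2774) ≈ -0.5415
Cosine distance = 1 - cos θ ≈ 1 - (-0.5415) = 1.5415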